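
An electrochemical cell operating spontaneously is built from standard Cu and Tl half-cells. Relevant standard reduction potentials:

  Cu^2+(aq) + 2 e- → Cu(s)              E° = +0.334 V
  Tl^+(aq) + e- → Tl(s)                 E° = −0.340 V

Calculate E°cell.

The Cu²⁺/Cu couple has the higher E°, so Cu ion is reduced (cathode) and Tl is oxidized (anode).
E°cell = E°(cathode) − E°(anode) = +0.334 − (−0.340) = +0.674 V.

+0.674 V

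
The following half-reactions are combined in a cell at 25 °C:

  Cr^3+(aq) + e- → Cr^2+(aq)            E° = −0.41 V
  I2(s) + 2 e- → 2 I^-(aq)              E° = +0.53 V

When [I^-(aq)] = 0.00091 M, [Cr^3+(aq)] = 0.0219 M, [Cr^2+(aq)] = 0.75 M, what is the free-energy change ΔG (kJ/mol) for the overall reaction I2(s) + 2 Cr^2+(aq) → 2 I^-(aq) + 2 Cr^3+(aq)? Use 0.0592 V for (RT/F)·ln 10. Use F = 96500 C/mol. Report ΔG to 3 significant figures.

E°cell = +0.53 − (−0.41) = +0.94 V; the balanced reaction transfers n = 2 electrons.
Q = ([I^-(aq)]^2·[Cr^3+(aq)]^2) / [Cr^2+(aq)]^2 = 7.06×10^−10, so log Q = −9.151 and E = +0.94 − (0.0592/2)(−9.151) = +1.2109 V.
Finally ΔG = −nFE = −(2)(96500 C/mol)(+1.2109 V) = −234 kJ/mol.

−234 kJ/mol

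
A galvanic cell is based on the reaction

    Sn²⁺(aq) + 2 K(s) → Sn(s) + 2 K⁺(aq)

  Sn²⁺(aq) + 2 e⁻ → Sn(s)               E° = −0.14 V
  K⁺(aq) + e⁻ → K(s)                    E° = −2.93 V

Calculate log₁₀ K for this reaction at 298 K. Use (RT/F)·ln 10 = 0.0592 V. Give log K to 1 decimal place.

The Sn²⁺/Sn couple is reduced (cathode); E°cell = −0.14 − (−2.93) = +2.79 V with n = 2.
At equilibrium E = 0, so log K = nE°cell / 0.0592 = (2)(+2.79) / 0.0592 = 94.3.

log K = 94.3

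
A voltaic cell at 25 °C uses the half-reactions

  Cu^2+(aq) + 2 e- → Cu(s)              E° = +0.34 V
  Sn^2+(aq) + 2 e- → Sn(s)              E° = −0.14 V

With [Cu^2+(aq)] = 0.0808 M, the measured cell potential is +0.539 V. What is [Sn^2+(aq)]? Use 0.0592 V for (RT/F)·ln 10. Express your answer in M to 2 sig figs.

With Cu²⁺/Cu at the cathode and Sn²⁺/Sn at the anode, E°cell = +0.34 − (−0.14) = +0.48 V (n = 2).
Since E = E° − (0.0592/n)·log Q, log Q = n(E° − E)/0.0592 = −1.993.
Balancing electrons gives Cu^2+(aq) + Sn(s) → Cu(s) + Sn^2+(aq); thus Q = [Sn^2+(aq)] / [Cu^2+(aq)].
Substituting the known concentrations and solving, log [Sn^2+(aq)] = −3.086 and [Sn^2+(aq)] = 0.00082 M.

0.00082 M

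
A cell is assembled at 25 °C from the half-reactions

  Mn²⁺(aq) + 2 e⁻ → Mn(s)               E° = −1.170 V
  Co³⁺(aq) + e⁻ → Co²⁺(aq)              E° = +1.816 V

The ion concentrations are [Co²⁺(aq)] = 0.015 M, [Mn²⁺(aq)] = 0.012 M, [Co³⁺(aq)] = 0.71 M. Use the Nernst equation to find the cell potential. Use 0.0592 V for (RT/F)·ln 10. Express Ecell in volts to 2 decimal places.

+3.14 V

Since E°(Co³⁺/Co²⁺) > E°(Mn²⁺/Mn), Co³⁺/Co²⁺ serves as the cathode.
The standard potential is +1.816 − (−1.170) = +2.986 V and the balanced reaction transfers n = 2 electrons.
Balancing gives 2 Co³⁺(aq) + Mn(s) → 2 Co²⁺(aq) + Mn²⁺(aq); hence Q = ([Co²⁺(aq)]^2·[Mn²⁺(aq)]) / [Co³⁺(aq)]^2 = 5.36×10^−6 (log Q = −5.271).
Applying E = E° − (RT ln10/nF)·log Q gives +2.986 − (0.0592/2)(−5.271) = +3.14 V.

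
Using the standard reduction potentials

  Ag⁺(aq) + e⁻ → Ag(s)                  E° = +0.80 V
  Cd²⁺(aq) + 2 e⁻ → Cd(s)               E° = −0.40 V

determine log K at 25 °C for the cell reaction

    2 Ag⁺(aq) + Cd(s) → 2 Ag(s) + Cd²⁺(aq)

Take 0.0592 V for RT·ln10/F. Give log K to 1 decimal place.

log K = 40.5

The Ag⁺/Ag couple is reduced (cathode); E°cell = +0.80 − (−0.40) = +1.20 V with n = 2.
At equilibrium E = 0, so log K = nE°cell / 0.0592 = (2)(+1.20) / 0.0592 = 40.5.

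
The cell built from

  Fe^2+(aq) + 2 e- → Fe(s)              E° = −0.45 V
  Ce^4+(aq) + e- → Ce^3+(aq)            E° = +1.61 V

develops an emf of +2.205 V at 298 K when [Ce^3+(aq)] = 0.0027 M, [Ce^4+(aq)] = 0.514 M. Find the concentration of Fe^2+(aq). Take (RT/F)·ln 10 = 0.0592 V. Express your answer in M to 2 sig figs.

With Ce⁴⁺/Ce³⁺ at the cathode and Fe²⁺/Fe at the anode, E°cell = +1.61 − (−0.45) = +2.06 V (n = 2).
Since E = E° − (0.0592/n)·log Q, log Q = n(E° − E)/0.0592 = −4.899.
Balancing electrons gives 2 Ce^4+(aq) + Fe(s) → 2 Ce^3+(aq) + Fe^2+(aq); thus Q = ([Ce^3+(aq)]^2·[Fe^2+(aq)]) / [Ce^4+(aq)]^2.
Substituting the known concentrations and solving, log [Fe^2+(aq)] = −0.340 and [Fe^2+(aq)] = 0.46 M.

0.46 M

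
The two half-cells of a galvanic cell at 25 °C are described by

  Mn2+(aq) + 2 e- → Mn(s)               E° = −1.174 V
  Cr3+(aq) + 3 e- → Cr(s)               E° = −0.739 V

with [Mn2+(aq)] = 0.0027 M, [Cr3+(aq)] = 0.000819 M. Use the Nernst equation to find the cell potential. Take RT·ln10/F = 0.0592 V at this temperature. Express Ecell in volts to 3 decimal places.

+0.450 V

The Cr³⁺/Cr couple has the more positive E°, so it is the cathode; Mn²⁺/Mn is the anode.
The standard potential is −0.739 − (−1.174) = +0.435 V and the balanced reaction transfers n = 6 electrons.
For the overall reaction 2 Cr3+(aq) + 3 Mn(s) → 2 Cr(s) + 3 Mn2+(aq), Q = [Mn2+(aq)]^3 / [Cr3+(aq)]^2 = 0.0293, giving log Q = −1.532.
E = E° − (0.0592/n)·log Q = +0.435 − (0.0592/6)(−1.532) = +0.450 V.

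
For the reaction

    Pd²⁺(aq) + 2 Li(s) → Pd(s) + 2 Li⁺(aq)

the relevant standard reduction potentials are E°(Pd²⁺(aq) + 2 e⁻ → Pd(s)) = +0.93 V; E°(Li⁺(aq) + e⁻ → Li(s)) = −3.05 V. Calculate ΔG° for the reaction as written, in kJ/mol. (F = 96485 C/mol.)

−768 kJ/mol

In the reaction as written Pd²⁺(aq) is reduced, so the Pd²⁺/Pd couple is the cathode and Li⁺/Li is the anode.
E°cell = +0.93 − (−3.05) = +3.98 V; balancing electrons gives n = 2.
ΔG° = −nFE°cell = −(2)(96485)(+3.98) J/mol = −768 kJ/mol.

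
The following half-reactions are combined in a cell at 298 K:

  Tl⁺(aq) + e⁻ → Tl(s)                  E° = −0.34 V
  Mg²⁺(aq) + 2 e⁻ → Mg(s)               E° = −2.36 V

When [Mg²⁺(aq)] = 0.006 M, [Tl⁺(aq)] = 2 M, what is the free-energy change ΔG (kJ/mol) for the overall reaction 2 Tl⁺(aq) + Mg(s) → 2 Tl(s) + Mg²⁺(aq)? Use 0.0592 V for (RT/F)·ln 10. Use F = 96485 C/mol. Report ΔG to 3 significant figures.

−406 kJ/mol

With Tl⁺/Tl reduced at the cathode, E°cell = −0.34 − (−2.36) = +2.02 V and n = 2.
Here Q = [Mg²⁺(aq)] / [Tl⁺(aq)]^2 = 0.0015 (log Q = −2.824), giving E = +2.02 − (0.0592/2)·(−2.824) = +2.1036 V.
Finally ΔG = −nFE = −(2)(96485 C/mol)(+2.1036 V) = −406 kJ/mol.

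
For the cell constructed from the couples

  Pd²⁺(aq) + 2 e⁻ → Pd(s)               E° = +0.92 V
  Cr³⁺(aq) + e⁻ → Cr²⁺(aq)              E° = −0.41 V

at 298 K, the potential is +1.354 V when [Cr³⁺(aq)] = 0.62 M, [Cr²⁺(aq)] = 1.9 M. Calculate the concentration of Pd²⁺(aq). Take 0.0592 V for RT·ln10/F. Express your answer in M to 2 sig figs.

The Pd²⁺/Pd couple has the larger reduction potential, so it is the cathode: E°cell = +0.92 − (−0.41) = +1.33 V and n = 2.
Since E = E° − (0.0592/n)·log Q, log Q = n(E° − E)/0.0592 = −0.811.
For Pd²⁺(aq) + 2 Cr²⁺(aq) → Pd(s) + 2 Cr³⁺(aq), the reaction quotient is Q = [Cr³⁺(aq)]^2 / ([Pd²⁺(aq)]·[Cr²⁺(aq)]^2).
Isolating [Pd²⁺(aq)] in Q = 10^{−0.811} yields log [Pd²⁺(aq)] = −0.162, i.e. 0.69 M.

0.69 M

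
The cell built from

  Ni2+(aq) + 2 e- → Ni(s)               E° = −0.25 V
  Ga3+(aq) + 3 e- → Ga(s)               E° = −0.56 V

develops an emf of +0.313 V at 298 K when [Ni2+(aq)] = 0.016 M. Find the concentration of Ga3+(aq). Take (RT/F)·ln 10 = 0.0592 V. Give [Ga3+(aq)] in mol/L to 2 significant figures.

0.0014 M

The Ni²⁺/Ni couple has the larger reduction potential, so it is the cathode: E°cell = −0.25 − (−0.56) = +0.31 V and n = 6.
From the Nernst equation, log Q = n(E° − E)/0.0592 = 6·(+0.31 − (+0.313))/0.0592 = −0.304.
Balancing electrons gives 3 Ni2+(aq) + 2 Ga(s) → 3 Ni(s) + 2 Ga3+(aq); thus Q = [Ga3+(aq)]^2 / [Ni2+(aq)]^3.
Substituting the known concentrations and solving, log [Ga3+(aq)] = −2.846 and [Ga3+(aq)] = 0.0014 M.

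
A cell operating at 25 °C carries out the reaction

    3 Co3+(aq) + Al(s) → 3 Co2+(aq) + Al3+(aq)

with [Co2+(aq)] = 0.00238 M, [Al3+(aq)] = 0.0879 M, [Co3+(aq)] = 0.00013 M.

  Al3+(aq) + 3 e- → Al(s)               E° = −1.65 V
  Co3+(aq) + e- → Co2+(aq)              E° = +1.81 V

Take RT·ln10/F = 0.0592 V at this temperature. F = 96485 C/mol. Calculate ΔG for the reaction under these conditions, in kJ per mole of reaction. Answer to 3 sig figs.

−986 kJ/mol

With Co³⁺/Co²⁺ reduced at the cathode, E°cell = +1.81 − (−1.65) = +3.46 V and n = 3.
Q = ([Co2+(aq)]^3·[Al3+(aq)]) / [Co3+(aq)]^3 = 539, so log Q = 2.732 and E = +3.46 − (0.0592/3)(2.732) = +3.4061 V.
ΔG = −nFE = −(3)(96485)(+3.4061) J/mol = −986 kJ/mol.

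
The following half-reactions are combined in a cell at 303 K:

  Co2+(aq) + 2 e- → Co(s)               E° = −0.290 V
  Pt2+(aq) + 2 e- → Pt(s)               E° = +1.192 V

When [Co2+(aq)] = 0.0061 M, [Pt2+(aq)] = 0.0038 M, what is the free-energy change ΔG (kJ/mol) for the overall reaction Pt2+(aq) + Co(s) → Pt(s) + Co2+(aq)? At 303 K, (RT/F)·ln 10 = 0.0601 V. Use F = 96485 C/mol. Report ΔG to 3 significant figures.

E°cell = +1.192 − (−0.290) = +1.482 V; the balanced reaction transfers n = 2 electrons.
The reaction quotient is [Co2+(aq)] / [Pt2+(aq)] = 1.61; by Nernst, E = +1.482 − (0.0601/2)(0.206) = +1.4758 V.
ΔG = −nFE = −(2)(96485)(+1.4758) J/mol = −285 kJ/mol.

−285 kJ/mol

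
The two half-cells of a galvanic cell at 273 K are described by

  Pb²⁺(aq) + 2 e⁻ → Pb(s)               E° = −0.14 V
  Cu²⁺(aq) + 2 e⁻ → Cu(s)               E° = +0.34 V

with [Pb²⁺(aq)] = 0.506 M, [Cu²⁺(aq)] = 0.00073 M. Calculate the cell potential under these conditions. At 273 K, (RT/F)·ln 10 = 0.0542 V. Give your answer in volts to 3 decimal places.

+0.403 V

Since E°(Cu²⁺/Cu) > E°(Pb²⁺/Pb), Cu²⁺/Cu serves as the cathode.
E°cell = +0.34 − (−0.14) = +0.48 V, with n = 2 electrons transferred.
The balanced reaction is Cu²⁺(aq) + Pb(s) → Cu(s) + Pb²⁺(aq), so Q = [Pb²⁺(aq)] / [Cu²⁺(aq)] = 693 and log Q = 2.841.
Applying E = E° − (RT ln10/nF)·log Q gives +0.48 − (0.0542/2)(2.841) = +0.403 V.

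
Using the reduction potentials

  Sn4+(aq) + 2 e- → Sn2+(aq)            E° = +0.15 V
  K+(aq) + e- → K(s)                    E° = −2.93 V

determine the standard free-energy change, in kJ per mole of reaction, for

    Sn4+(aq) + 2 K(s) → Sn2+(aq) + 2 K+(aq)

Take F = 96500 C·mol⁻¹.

−594 kJ/mol

In the reaction as written Sn4+(aq) is reduced, so the Sn⁴⁺/Sn²⁺ couple is the cathode and K⁺/K is the anode.
E°cell = +0.15 − (−2.93) = +3.08 V; balancing electrons gives n = 2.
ΔG° = −nFE°cell = −(2)(96500)(+3.08) J/mol = −594 kJ/mol.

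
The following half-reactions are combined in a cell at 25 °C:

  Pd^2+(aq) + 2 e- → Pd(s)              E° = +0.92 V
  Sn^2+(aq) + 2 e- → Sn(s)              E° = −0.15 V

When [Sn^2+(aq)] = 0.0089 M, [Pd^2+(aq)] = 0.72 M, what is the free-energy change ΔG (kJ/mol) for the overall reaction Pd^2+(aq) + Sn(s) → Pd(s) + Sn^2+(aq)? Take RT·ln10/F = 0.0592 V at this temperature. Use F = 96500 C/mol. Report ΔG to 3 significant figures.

The standard cell potential is +0.92 − (−0.15) = +1.07 V, with n = 2 electrons in the balanced equation.
The reaction quotient is [Sn^2+(aq)] / [Pd^2+(aq)] = 0.0124; by Nernst, E = +1.07 − (0.0592/2)(−1.908) = +1.1265 V.
ΔG = −nFE = −(2)(96500)(+1.1265) J/mol = −217 kJ/mol.

−217 kJ/mol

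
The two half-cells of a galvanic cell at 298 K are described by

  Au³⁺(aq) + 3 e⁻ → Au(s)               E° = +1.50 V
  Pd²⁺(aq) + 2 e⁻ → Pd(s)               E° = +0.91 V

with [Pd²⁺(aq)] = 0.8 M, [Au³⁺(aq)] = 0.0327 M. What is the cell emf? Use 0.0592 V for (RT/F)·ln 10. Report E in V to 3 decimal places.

Au³⁺/Au is reduced (cathode, E° = +1.50 V) and Pd²⁺/Pd is oxidized (anode).
E°cell = +1.50 − (+0.91) = +0.59 V, with n = 6 electrons transferred.
The balanced reaction is 2 Au³⁺(aq) + 3 Pd(s) → 2 Au(s) + 3 Pd²⁺(aq), so Q = [Pd²⁺(aq)]^3 / [Au³⁺(aq)]^2 = 479 and log Q = 2.680.
E = E° − (0.0592/n)·log Q = +0.59 − (0.0592/6)(2.680) = +0.564 V.

+0.564 V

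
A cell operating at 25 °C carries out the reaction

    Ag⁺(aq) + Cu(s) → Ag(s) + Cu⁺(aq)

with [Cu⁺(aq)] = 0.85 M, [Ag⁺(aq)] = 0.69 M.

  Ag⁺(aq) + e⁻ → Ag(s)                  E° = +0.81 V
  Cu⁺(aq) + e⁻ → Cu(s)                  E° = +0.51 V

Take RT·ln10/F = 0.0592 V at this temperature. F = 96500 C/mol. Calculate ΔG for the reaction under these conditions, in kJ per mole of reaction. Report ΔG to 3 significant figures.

−28.4 kJ/mol

The standard cell potential is +0.81 − (+0.51) = +0.30 V, with n = 1 electron in the balanced equation.
Q = [Cu⁺(aq)] / [Ag⁺(aq)] = 1.23, so log Q = 0.091 and E = +0.30 − (0.0592/1)(0.091) = +0.2946 V.
Finally ΔG = −nFE = −(1)(96500 C/mol)(+0.2946 V) = −28.4 kJ/mol.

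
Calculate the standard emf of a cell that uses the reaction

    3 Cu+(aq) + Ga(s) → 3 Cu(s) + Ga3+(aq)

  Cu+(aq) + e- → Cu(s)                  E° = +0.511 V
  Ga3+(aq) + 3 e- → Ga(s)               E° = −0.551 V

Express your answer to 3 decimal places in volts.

+1.062 V

In the reaction as written, Cu+(aq) is reduced (cathode) and Ga3+(aq) is produced by oxidation at the anode.
E°cell = E°(cathode) − E°(anode) = +0.511 − (−0.551) = +1.062 V.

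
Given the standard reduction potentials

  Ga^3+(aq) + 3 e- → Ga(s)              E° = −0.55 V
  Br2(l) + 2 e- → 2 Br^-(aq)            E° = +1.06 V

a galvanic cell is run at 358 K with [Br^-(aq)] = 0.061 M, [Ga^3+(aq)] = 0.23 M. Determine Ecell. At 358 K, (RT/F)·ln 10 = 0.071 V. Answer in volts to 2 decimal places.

Br₂/Br⁻ is reduced (cathode, E° = +1.06 V) and Ga³⁺/Ga is oxidized (anode).
The standard potential is +1.06 − (−0.55) = +1.61 V and the balanced reaction transfers n = 6 electrons.
The balanced reaction is 3 Br2(l) + 2 Ga(s) → 6 Br^-(aq) + 2 Ga^3+(aq), so Q = [Br^-(aq)]^6·[Ga^3+(aq)]^2 = 2.73×10^−9 and log Q = −8.565.
By the Nernst equation, E = +1.61 − (0.071/6)·(−8.565) = +1.71 V.

+1.71 V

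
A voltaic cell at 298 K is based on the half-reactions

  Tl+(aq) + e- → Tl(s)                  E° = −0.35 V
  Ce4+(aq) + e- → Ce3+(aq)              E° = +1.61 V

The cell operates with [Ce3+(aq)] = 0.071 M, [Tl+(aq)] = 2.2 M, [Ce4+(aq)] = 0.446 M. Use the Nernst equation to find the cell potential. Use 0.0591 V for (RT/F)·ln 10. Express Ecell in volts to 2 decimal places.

+1.99 V

Ce⁴⁺/Ce³⁺ is reduced (cathode, E° = +1.61 V) and Tl⁺/Tl is oxidized (anode).
E°cell = E°cat − E°an = +1.61 − (−0.35) = +1.96 V; n = 1.
Balancing gives Ce4+(aq) + Tl(s) → Ce3+(aq) + Tl+(aq); hence Q = ([Ce3+(aq)]·[Tl+(aq)]) / [Ce4+(aq)] = 0.35 (log Q = −0.456).
By the Nernst equation, E = +1.96 − (0.0591/1)·(−0.456) = +1.99 V.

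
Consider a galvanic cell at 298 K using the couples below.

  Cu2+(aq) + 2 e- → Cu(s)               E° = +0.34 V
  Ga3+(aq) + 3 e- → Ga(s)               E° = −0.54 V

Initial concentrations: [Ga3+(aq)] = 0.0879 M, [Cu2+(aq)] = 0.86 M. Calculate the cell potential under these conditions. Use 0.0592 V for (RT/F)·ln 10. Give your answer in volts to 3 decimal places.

Since E°(Cu²⁺/Cu) > E°(Ga³⁺/Ga), Cu²⁺/Cu serves as the cathode.
The standard potential is +0.34 − (−0.54) = +0.88 V and the balanced reaction transfers n = 6 electrons.
For the overall reaction 3 Cu2+(aq) + 2 Ga(s) → 3 Cu(s) + 2 Ga3+(aq), Q = [Ga3+(aq)]^2 / [Cu2+(aq)]^3 = 0.0121, giving log Q = −1.916.
By the Nernst equation, E = +0.88 − (0.0592/6)·(−1.916) = +0.899 V.

+0.899 V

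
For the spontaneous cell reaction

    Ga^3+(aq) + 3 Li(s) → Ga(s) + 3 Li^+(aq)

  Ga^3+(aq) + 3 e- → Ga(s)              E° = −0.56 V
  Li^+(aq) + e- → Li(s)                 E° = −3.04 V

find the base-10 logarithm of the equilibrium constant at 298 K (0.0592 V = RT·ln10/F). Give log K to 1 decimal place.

log K = 125.7

The Ga³⁺/Ga couple is reduced (cathode); E°cell = −0.56 − (−3.04) = +2.48 V with n = 3.
At equilibrium E = 0, so log K = nE°cell / 0.0592 = (3)(+2.48) / 0.0592 = 125.7.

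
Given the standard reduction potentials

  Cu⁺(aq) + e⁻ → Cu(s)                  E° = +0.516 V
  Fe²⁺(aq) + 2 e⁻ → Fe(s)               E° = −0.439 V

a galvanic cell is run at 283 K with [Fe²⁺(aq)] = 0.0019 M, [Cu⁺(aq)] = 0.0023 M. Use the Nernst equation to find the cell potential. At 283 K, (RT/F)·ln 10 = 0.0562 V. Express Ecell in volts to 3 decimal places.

+0.883 V

The Cu⁺/Cu couple has the more positive E°, so it is the cathode; Fe²⁺/Fe is the anode.
E°cell = +0.516 − (−0.439) = +0.955 V, with n = 2 electrons transferred.
The balanced reaction is 2 Cu⁺(aq) + Fe(s) → 2 Cu(s) + Fe²⁺(aq), so Q = [Fe²⁺(aq)] / [Cu⁺(aq)]^2 = 359 and log Q = 2.555.
By the Nernst equation, E = +0.955 − (0.0562/2)·(2.555) = +0.883 V.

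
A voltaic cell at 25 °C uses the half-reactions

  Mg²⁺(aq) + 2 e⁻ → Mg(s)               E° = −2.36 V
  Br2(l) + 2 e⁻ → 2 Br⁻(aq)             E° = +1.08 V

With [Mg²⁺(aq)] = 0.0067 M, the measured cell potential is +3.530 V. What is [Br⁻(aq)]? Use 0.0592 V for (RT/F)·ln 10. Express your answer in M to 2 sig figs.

Br₂/Br⁻ is the cathode (higher E°); E°cell = +1.08 − (−2.36) = +3.44 V with n = 2.
Since E = E° − (0.0592/n)·log Q, log Q = n(E° − E)/0.0592 = −3.041.
The balanced reaction is Br2(l) + Mg(s) → 2 Br⁻(aq) + Mg²⁺(aq), so Q = [Br⁻(aq)]^2·[Mg²⁺(aq)].
Solving for the unknown gives log [Br⁻(aq)] = −0.434, so [Br⁻(aq)] ≈ 0.37 M.

0.37 M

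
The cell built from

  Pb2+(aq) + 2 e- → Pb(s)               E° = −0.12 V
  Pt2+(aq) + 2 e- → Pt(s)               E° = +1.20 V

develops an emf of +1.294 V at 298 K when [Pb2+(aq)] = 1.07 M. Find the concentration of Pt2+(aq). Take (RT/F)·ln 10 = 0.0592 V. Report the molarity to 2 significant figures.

0.14 M

The Pt²⁺/Pt couple has the larger reduction potential, so it is the cathode: E°cell = +1.20 − (−0.12) = +1.32 V and n = 2.
From the Nernst equation, log Q = n(E° − E)/0.0592 = 2·(+1.32 − (+1.294))/0.0592 = 0.878.
The balanced reaction is Pt2+(aq) + Pb(s) → Pt(s) + Pb2+(aq), so Q = [Pb2+(aq)] / [Pt2+(aq)].
Substituting the known concentrations and solving, log [Pt2+(aq)] = −0.849 and [Pt2+(aq)] = 0.14 M.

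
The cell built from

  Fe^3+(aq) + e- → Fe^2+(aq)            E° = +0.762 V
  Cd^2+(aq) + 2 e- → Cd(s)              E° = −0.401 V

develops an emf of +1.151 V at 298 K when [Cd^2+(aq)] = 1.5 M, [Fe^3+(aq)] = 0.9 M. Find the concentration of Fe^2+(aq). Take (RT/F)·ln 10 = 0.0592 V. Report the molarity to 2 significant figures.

With Fe³⁺/Fe²⁺ at the cathode and Cd²⁺/Cd at the anode, E°cell = +0.762 − (−0.401) = +1.163 V (n = 2).
From the Nernst equation, log Q = n(E° − E)/0.0592 = 2·(+1.163 − (+1.151))/0.0592 = 0.405.
For 2 Fe^3+(aq) + Cd(s) → 2 Fe^2+(aq) + Cd^2+(aq), the reaction quotient is Q = ([Fe^2+(aq)]^2·[Cd^2+(aq)]) / [Fe^3+(aq)]^2.
Solving for the unknown gives log [Fe^2+(aq)] = 0.069, so [Fe^2+(aq)] ≈ 1.2 M.

1.2 M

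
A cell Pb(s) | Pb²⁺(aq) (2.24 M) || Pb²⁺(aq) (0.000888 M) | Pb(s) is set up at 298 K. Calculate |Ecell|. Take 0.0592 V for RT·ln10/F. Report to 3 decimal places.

For a concentration cell E°cell = 0, since both electrodes use the same couple.
The compartment with the higher Pb²⁺(aq) concentration (2.24 M) acts as the cathode; ions are reduced there and produced at the dilute (0.000888 M) anode.
With n = 2, Ecell = −(0.0592/2)·log([dilute]/[conc]) = −(0.0592/2)·log(0.000888/2.24) = +0.101 V.

0.101 V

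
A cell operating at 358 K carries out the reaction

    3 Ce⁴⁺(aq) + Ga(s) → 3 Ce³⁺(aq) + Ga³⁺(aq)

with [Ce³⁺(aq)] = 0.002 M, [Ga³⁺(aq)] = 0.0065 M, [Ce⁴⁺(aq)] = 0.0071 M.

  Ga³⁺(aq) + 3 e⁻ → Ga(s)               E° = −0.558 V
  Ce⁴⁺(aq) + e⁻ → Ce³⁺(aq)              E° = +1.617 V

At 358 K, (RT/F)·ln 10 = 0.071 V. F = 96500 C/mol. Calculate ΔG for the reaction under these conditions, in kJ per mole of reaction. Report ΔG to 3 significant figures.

−656 kJ/mol

With Ce⁴⁺/Ce³⁺ reduced at the cathode, E°cell = +1.617 − (−0.558) = +2.175 V and n = 3.
Q = ([Ce³⁺(aq)]^3·[Ga³⁺(aq)]) / [Ce⁴⁺(aq)]^3 = 0.000145, so log Q = −3.838 and E = +2.175 − (0.071/3)(−3.838) = +2.2658 V.
Finally ΔG = −nFE = −(3)(96500 C/mol)(+2.2658 V) = −656 kJ/mol.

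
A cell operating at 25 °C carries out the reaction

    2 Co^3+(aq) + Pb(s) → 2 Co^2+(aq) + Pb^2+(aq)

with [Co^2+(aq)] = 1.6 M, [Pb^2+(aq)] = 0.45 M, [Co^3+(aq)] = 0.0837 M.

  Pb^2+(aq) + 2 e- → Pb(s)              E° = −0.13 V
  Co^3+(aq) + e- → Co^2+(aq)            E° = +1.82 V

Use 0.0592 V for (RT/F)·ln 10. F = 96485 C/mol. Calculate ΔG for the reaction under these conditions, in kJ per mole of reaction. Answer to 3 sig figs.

−364 kJ/mol

With Co³⁺/Co²⁺ reduced at the cathode, E°cell = +1.82 − (−0.13) = +1.95 V and n = 2.
Q = ([Co^2+(aq)]^2·[Pb^2+(aq)]) / [Co^3+(aq)]^2 = 164, so log Q = 2.216 and E = +1.95 − (0.0592/2)(2.216) = +1.8844 V.
Then ΔG = −nFE = −2 × 96485 × +1.8844 J/mol = −364 kJ/mol.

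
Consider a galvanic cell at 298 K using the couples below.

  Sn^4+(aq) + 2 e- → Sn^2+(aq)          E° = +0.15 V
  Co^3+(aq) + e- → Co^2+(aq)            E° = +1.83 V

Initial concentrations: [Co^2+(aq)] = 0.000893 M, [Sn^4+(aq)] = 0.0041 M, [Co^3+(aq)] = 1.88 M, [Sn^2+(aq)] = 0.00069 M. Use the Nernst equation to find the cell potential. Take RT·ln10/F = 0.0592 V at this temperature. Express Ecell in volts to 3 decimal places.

+1.854 V

The Co³⁺/Co²⁺ couple has the more positive E°, so it is the cathode; Sn⁴⁺/Sn²⁺ is the anode.
E°cell = +1.83 − (+0.15) = +1.68 V, with n = 2 electrons transferred.
For the overall reaction 2 Co^3+(aq) + Sn^2+(aq) → 2 Co^2+(aq) + Sn^4+(aq), Q = ([Co^2+(aq)]^2·[Sn^4+(aq)]) / ([Co^3+(aq)]^2·[Sn^2+(aq)]) = 1.34×10^−6, giving log Q = −5.873.
E = E° − (0.0592/n)·log Q = +1.68 − (0.0592/2)(−5.873) = +1.854 V.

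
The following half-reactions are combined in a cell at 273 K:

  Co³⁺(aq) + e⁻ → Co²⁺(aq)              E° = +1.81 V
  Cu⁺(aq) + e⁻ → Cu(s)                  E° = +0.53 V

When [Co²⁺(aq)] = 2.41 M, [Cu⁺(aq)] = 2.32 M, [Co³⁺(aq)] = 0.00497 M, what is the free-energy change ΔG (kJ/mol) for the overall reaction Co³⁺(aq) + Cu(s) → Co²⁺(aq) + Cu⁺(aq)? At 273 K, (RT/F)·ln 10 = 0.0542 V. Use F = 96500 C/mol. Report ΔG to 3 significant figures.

With Co³⁺/Co²⁺ reduced at the cathode, E°cell = +1.81 − (+0.53) = +1.28 V and n = 1.
Here Q = ([Co²⁺(aq)]·[Cu⁺(aq)]) / [Co³⁺(aq)] = 1.12×10^3 (log Q = 3.051), giving E = +1.28 − (0.0542/1)·(3.051) = +1.1146 V.
ΔG = −nFE = −(1)(96500)(+1.1146) J/mol = −108 kJ/mol.

−108 kJ/mol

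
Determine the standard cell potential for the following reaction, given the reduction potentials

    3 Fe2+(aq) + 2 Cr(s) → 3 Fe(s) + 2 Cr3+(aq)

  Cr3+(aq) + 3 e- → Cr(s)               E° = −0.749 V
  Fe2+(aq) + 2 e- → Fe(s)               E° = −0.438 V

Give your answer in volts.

In the reaction as written, Fe2+(aq) is reduced (cathode) and Cr3+(aq) is produced by oxidation at the anode.
E°cell = E°(cathode) − E°(anode) = −0.438 − (−0.749) = +0.311 V.

+0.311 V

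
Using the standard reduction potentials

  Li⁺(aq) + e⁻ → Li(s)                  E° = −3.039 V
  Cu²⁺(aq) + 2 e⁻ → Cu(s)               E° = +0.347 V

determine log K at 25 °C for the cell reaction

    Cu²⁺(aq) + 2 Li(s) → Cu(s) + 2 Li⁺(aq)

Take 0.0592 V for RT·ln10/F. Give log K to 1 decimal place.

The Cu²⁺/Cu couple is reduced (cathode); E°cell = +0.347 − (−3.039) = +3.386 V with n = 2.
At equilibrium E = 0, so log K = nE°cell / 0.0592 = (2)(+3.386) / 0.0592 = 114.4.

log K = 114.4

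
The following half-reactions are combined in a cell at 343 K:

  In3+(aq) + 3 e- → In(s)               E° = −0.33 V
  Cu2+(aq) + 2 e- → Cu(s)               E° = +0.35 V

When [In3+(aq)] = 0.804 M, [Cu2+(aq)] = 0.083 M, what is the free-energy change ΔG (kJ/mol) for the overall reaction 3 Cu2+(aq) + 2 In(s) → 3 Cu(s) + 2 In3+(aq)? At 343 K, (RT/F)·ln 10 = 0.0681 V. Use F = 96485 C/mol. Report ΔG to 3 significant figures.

With Cu²⁺/Cu reduced at the cathode, E°cell = +0.35 − (−0.33) = +0.68 V and n = 6.
Here Q = [In3+(aq)]^2 / [Cu2+(aq)]^3 = 1.13×10^3 (log Q = 3.053), giving E = +0.68 − (0.0681/6)·(3.053) = +0.6453 V.
Finally ΔG = −nFE = −(6)(96485 C/mol)(+0.6453 V) = −374 kJ/mol.

−374 kJ/mol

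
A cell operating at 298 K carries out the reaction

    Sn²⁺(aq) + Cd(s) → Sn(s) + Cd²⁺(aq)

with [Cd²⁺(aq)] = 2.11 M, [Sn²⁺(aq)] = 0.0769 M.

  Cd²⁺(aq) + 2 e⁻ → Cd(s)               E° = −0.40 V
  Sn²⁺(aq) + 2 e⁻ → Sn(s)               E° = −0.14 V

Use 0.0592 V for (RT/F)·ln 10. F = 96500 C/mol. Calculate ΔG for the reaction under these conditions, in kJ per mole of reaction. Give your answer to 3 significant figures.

−42.0 kJ/mol

With Sn²⁺/Sn reduced at the cathode, E°cell = −0.14 − (−0.40) = +0.26 V and n = 2.
Here Q = [Cd²⁺(aq)] / [Sn²⁺(aq)] = 27.4 (log Q = 1.438), giving E = +0.26 − (0.0592/2)·(1.438) = +0.2174 V.
Then ΔG = −nFE = −2 × 96500 × +0.2174 J/mol = −42.0 kJ/mol.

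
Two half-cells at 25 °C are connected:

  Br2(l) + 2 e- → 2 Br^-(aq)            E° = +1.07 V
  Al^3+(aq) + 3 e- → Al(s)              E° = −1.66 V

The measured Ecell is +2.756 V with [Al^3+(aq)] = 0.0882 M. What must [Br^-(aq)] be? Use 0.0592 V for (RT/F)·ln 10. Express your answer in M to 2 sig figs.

Br₂/Br⁻ is the cathode (higher E°); E°cell = +1.07 − (−1.66) = +2.73 V with n = 6.
From the Nernst equation, log Q = n(E° − E)/0.0592 = 6·(+2.73 − (+2.756))/0.0592 = −2.635.
For 3 Br2(l) + 2 Al(s) → 6 Br^-(aq) + 2 Al^3+(aq), the reaction quotient is Q = [Br^-(aq)]^6·[Al^3+(aq)]^2.
Solving for the unknown gives log [Br^-(aq)] = −0.088, so [Br^-(aq)] ≈ 0.82 M.

0.82 M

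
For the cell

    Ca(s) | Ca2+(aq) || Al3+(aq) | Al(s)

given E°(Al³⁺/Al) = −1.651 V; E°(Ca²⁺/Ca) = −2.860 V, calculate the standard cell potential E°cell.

+1.209 V

By convention the left-hand electrode in cell notation is the anode (oxidation) and the right-hand electrode is the cathode (reduction).
E°cell = E°(right) − E°(left) = −1.651 − (−2.860) = +1.209 V.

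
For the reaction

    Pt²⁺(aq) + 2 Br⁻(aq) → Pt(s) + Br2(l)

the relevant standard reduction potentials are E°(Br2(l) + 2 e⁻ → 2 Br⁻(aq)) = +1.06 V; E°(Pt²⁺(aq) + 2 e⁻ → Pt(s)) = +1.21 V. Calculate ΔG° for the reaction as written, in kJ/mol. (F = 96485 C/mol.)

−28.9 kJ/mol

In the reaction as written Pt²⁺(aq) is reduced, so the Pt²⁺/Pt couple is the cathode and Br₂/Br⁻ is the anode.
E°cell = +1.21 − (+1.06) = +0.15 V; balancing electrons gives n = 2.
ΔG° = −nFE°cell = −(2)(96485)(+0.15) J/mol = −28.9 kJ/mol.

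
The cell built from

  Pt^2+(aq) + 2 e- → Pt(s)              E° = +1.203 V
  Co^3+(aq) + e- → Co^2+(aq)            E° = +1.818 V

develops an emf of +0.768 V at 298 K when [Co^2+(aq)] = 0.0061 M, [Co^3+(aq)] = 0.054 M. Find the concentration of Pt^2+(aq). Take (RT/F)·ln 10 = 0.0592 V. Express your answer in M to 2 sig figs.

0.00053 M

Co³⁺/Co²⁺ is the cathode (higher E°); E°cell = +1.818 − (+1.203) = +0.615 V with n = 2.
Rearranging E = E° − (0.0592/n)·log Q gives log Q = 2(+0.615 − (+0.768))/0.0592 = −5.169.
Balancing electrons gives 2 Co^3+(aq) + Pt(s) → 2 Co^2+(aq) + Pt^2+(aq); thus Q = ([Co^2+(aq)]^2·[Pt^2+(aq)]) / [Co^3+(aq)]^2.
Isolating [Pt^2+(aq)] in Q = 10^{−5.169} yields log [Pt^2+(aq)] = −3.275, i.e. 0.00053 M.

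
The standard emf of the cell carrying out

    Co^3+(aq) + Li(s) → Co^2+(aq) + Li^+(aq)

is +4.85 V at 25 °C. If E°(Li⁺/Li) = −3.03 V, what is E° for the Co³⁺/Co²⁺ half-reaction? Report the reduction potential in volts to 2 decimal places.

In the reaction as written the Co³⁺/Co²⁺ couple is reduced (cathode) and Li⁺/Li is oxidized (anode), so E°cell = E°(Co³⁺/Co²⁺) − E°(Li⁺/Li).
E°(Co³⁺/Co²⁺) = E°cell + E°(anode) = +4.85 + (−3.03) = +1.82 V.

+1.82 V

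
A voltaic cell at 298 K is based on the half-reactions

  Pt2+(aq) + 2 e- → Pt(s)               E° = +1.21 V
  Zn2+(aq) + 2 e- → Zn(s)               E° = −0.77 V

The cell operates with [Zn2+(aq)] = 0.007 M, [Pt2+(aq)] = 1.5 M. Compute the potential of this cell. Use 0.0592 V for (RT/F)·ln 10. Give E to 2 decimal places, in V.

Since E°(Pt²⁺/Pt) > E°(Zn²⁺/Zn), Pt²⁺/Pt serves as the cathode.
E°cell = +1.21 − (−0.77) = +1.98 V, with n = 2 electrons transferred.
For the overall reaction Pt2+(aq) + Zn(s) → Pt(s) + Zn2+(aq), Q = [Zn2+(aq)] / [Pt2+(aq)] = 0.00467, giving log Q = −2.331.
Applying E = E° − (RT ln10/nF)·log Q gives +1.98 − (0.0592/2)(−2.331) = +2.05 V.

+2.05 V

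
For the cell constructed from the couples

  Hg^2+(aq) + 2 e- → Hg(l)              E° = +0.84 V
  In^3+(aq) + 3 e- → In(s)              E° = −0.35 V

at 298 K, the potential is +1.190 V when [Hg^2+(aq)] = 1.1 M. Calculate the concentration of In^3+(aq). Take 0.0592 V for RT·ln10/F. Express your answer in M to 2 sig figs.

With Hg²⁺/Hg at the cathode and In³⁺/In at the anode, E°cell = +0.84 − (−0.35) = +1.19 V (n = 6).
Rearranging E = E° − (0.0592/n)·log Q gives log Q = 6(+1.19 − (+1.190))/0.0592 = 0.000.
Balancing electrons gives 3 Hg^2+(aq) + 2 In(s) → 3 Hg(l) + 2 In^3+(aq); thus Q = [In^3+(aq)]^2 / [Hg^2+(aq)]^3.
Solving for the unknown gives log [In^3+(aq)] = 0.062, so [In^3+(aq)] ≈ 1.2 M.

1.2 M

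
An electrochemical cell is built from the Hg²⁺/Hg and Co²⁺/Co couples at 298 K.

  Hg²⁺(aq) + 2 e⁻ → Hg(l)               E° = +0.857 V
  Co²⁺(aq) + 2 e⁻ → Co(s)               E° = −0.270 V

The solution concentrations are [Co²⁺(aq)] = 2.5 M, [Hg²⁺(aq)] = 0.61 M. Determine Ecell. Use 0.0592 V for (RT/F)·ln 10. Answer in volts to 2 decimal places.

Hg²⁺/Hg is reduced (cathode, E° = +0.857 V) and Co²⁺/Co is oxidized (anode).
E°cell = E°cat − E°an = +0.857 − (−0.270) = +1.127 V; n = 2.
Balancing gives Hg²⁺(aq) + Co(s) → Hg(l) + Co²⁺(aq); hence Q = [Co²⁺(aq)] / [Hg²⁺(aq)] = 4.1 (log Q = 0.613).
By the Nernst equation, E = +1.127 − (0.0592/2)·(0.613) = +1.11 V.

+1.11 V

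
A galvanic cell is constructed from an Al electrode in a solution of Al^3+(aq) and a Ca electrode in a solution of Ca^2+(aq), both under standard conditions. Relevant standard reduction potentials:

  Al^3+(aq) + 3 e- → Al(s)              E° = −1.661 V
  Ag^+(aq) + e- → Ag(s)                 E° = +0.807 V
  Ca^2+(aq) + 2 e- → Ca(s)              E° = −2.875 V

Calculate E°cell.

+1.214 V

Of the two couples in this cell, the one with the more positive reduction potential is reduced at the cathode: here that is Al³⁺/Al (−1.661 V); Ca²⁺/Ca (−2.875 V) is the anode.
E°cell = E°(cathode) − E°(anode) = −1.661 − (−2.875) = +1.214 V.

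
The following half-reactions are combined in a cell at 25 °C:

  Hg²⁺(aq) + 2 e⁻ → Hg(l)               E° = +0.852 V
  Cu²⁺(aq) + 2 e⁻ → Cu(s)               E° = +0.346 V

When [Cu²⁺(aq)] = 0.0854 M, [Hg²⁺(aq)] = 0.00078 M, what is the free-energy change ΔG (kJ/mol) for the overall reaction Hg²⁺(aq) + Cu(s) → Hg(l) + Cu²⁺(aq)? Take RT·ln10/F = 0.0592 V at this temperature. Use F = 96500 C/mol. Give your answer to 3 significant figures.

−86.0 kJ/mol

E°cell = +0.852 − (+0.346) = +0.506 V; the balanced reaction transfers n = 2 electrons.
Here Q = [Cu²⁺(aq)] / [Hg²⁺(aq)] = 109 (log Q = 2.039), giving E = +0.506 − (0.0592/2)·(2.039) = +0.4456 V.
Finally ΔG = −nFE = −(2)(96500 C/mol)(+0.4456 V) = −86.0 kJ/mol.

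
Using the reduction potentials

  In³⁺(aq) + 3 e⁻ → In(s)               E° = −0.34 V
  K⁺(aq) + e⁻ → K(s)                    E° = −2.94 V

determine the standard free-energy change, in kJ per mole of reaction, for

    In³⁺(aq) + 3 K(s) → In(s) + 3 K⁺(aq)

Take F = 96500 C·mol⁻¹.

In the reaction as written In³⁺(aq) is reduced, so the In³⁺/In couple is the cathode and K⁺/K is the anode.
E°cell = −0.34 − (−2.94) = +2.60 V; balancing electrons gives n = 3.
ΔG° = −nFE°cell = −(3)(96500)(+2.60) J/mol = −753 kJ/mol.

−753 kJ/mol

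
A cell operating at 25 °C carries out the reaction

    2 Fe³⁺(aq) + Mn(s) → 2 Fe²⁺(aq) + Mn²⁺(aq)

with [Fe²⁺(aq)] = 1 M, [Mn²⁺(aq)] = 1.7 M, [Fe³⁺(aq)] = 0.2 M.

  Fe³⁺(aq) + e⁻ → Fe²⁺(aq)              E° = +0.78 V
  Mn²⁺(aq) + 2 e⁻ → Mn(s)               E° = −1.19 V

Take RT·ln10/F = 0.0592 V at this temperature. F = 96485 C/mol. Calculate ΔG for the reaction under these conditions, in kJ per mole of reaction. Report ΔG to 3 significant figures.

−371 kJ/mol

The standard cell potential is +0.78 − (−1.19) = +1.97 V, with n = 2 electrons in the balanced equation.
Q = ([Fe²⁺(aq)]^2·[Mn²⁺(aq)]) / [Fe³⁺(aq)]^2 = 42.5, so log Q = 1.628 and E = +1.97 − (0.0592/2)(1.628) = +1.9218 V.
Finally ΔG = −nFE = −(2)(96485 C/mol)(+1.9218 V) = −371 kJ/mol.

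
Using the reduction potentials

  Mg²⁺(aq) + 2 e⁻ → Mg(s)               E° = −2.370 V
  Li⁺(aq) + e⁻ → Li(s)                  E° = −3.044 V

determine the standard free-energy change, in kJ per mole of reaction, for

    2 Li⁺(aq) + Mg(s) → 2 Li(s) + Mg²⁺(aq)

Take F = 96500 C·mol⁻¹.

In the reaction as written Li⁺(aq) is reduced, so the Li⁺/Li couple is the cathode and Mg²⁺/Mg is the anode.
E°cell = −3.044 − (−2.370) = −0.674 V; balancing electrons gives n = 2.
ΔG° = −nFE°cell = −(2)(96500)(−0.674) J/mol = +130 kJ/mol.

+130 kJ/mol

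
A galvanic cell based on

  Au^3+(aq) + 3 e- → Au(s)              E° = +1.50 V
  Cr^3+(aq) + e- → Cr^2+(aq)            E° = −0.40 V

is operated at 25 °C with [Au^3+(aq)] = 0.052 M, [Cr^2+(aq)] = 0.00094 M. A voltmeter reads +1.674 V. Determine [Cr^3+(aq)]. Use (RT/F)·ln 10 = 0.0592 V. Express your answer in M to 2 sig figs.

2.3 M

Au³⁺/Au is the cathode (higher E°); E°cell = +1.50 − (−0.40) = +1.90 V with n = 3.
Since E = E° − (0.0592/n)·log Q, log Q = n(E° − E)/0.0592 = 11.453.
For Au^3+(aq) + 3 Cr^2+(aq) → Au(s) + 3 Cr^3+(aq), the reaction quotient is Q = [Cr^3+(aq)]^3 / ([Au^3+(aq)]·[Cr^2+(aq)]^3).
Solving for the unknown gives log [Cr^3+(aq)] = 0.363, so [Cr^3+(aq)] ≈ 2.3 M.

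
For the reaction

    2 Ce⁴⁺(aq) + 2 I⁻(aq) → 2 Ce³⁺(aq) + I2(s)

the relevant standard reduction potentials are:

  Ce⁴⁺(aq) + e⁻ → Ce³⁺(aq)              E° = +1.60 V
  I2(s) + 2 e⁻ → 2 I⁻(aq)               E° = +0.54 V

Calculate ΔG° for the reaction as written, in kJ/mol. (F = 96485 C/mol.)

In the reaction as written Ce⁴⁺(aq) is reduced, so the Ce⁴⁺/Ce³⁺ couple is the cathode and I₂/I⁻ is the anode.
E°cell = +1.60 − (+0.54) = +1.06 V; balancing electrons gives n = 2.
ΔG° = −nFE°cell = −(2)(96485)(+1.06) J/mol = −205 kJ/mol.

−205 kJ/mol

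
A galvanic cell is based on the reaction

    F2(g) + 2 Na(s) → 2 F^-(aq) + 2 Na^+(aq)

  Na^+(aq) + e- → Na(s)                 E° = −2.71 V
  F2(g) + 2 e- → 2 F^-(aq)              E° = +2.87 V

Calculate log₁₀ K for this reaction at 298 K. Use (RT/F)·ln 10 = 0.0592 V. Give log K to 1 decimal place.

The F₂/F⁻ couple is reduced (cathode); E°cell = +2.87 − (−2.71) = +5.58 V with n = 2.
At equilibrium E = 0, so log K = nE°cell / 0.0592 = (2)(+5.58) / 0.0592 = 188.5.

log K = 188.5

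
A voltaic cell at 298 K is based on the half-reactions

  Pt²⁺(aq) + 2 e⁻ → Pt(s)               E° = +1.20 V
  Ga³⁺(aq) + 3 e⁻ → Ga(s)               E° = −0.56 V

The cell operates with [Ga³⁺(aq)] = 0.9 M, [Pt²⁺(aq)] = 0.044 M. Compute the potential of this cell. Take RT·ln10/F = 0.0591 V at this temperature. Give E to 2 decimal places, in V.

The Pt²⁺/Pt couple has the more positive E°, so it is the cathode; Ga³⁺/Ga is the anode.
E°cell = E°cat − E°an = +1.20 − (−0.56) = +1.76 V; n = 6.
For the overall reaction 3 Pt²⁺(aq) + 2 Ga(s) → 3 Pt(s) + 2 Ga³⁺(aq), Q = [Ga³⁺(aq)]^2 / [Pt²⁺(aq)]^3 = 9.51×10^3, giving log Q = 3.978.
E = E° − (0.0591/n)·log Q = +1.76 − (0.0591/6)(3.978) = +1.72 V.

+1.72 V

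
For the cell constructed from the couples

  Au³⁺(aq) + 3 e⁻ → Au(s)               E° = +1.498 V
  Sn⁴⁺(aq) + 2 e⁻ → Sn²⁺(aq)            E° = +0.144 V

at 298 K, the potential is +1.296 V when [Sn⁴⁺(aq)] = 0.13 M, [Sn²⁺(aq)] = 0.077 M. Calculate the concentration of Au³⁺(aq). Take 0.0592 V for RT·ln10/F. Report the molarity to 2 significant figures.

The Au³⁺/Au couple has the larger reduction potential, so it is the cathode: E°cell = +1.498 − (+0.144) = +1.354 V and n = 6.
From the Nernst equation, log Q = n(E° − E)/0.0592 = 6·(+1.354 − (+1.296))/0.0592 = 5.878.
For 2 Au³⁺(aq) + 3 Sn²⁺(aq) → 2 Au(s) + 3 Sn⁴⁺(aq), the reaction quotient is Q = [Sn⁴⁺(aq)]^3 / ([Au³⁺(aq)]^2·[Sn²⁺(aq)]^3).
Substituting the known concentrations and solving, log [Au³⁺(aq)] = −2.598 and [Au³⁺(aq)] = 0.0025 M.

0.0025 M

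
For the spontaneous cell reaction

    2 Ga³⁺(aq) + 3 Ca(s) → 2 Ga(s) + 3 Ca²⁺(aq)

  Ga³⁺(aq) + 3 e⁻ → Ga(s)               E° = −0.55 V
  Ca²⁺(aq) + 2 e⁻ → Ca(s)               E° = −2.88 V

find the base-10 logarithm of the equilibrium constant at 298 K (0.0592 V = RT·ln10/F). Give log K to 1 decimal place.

log K = 236.1

The Ga³⁺/Ga couple is reduced (cathode); E°cell = −0.55 − (−2.88) = +2.33 V with n = 6.
At equilibrium E = 0, so log K = nE°cell / 0.0592 = (6)(+2.33) / 0.0592 = 236.1.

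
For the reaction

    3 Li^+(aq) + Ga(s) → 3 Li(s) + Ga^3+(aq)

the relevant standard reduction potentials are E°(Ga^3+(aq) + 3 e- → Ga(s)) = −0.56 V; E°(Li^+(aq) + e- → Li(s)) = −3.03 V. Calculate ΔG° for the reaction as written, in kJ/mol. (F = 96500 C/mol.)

+715 kJ/mol

In the reaction as written Li^+(aq) is reduced, so the Li⁺/Li couple is the cathode and Ga³⁺/Ga is the anode.
E°cell = −3.03 − (−0.56) = −2.47 V; balancing electrons gives n = 3.
ΔG° = −nFE°cell = −(3)(96500)(−2.47) J/mol = +715 kJ/mol.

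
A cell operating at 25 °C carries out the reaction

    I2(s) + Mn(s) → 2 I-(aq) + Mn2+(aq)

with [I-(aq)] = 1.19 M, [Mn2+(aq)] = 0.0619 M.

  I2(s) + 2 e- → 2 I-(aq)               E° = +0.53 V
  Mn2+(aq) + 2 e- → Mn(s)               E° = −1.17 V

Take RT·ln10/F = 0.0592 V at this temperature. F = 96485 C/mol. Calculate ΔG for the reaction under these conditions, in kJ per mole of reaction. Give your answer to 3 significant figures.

The standard cell potential is +0.53 − (−1.17) = +1.70 V, with n = 2 electrons in the balanced equation.
The reaction quotient is [I-(aq)]^2·[Mn2+(aq)] = 0.0877; by Nernst, E = +1.70 − (0.0592/2)(−1.057) = +1.7313 V.
Finally ΔG = −nFE = −(2)(96485 C/mol)(+1.7313 V) = −334 kJ/mol.

−334 kJ/mol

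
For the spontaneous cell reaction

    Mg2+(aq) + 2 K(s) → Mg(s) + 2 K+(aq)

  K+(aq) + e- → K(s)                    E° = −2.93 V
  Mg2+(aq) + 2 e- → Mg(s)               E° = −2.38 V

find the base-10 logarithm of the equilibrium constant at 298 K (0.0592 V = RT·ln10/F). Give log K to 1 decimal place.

The Mg²⁺/Mg couple is reduced (cathode); E°cell = −2.38 − (−2.93) = +0.55 V with n = 2.
At equilibrium E = 0, so log K = nE°cell / 0.0592 = (2)(+0.55) / 0.0592 = 18.6.

log K = 18.6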